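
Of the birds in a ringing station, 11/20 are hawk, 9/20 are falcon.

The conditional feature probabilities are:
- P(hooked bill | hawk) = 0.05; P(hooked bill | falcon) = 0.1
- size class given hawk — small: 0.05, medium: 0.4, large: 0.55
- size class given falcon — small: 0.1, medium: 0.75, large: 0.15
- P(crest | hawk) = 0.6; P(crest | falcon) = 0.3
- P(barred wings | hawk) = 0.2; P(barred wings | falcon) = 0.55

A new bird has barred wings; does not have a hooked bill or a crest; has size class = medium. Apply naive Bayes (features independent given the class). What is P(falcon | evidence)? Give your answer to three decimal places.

hawk: 0.55 × (1−0.05) × 0.4 × (1−0.6) × 0.2 = 0.01672
falcon: 0.45 × (1−0.1) × 0.75 × (1−0.3) × 0.55 = 0.11694375
P(falcon | x) = 0.11694375 / 0.13366375 ≈ 0.875

0.875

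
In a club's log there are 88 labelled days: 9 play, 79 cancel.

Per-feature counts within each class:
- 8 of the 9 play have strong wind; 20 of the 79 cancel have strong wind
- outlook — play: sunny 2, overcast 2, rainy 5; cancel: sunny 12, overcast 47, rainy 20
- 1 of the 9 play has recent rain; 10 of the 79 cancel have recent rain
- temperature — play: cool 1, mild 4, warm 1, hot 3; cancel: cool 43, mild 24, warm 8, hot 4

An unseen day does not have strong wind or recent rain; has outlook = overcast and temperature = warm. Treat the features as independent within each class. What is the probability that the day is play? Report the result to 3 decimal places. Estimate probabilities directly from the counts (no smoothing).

0.007

play: (9/88) × (1/9) × (2/9) × (8/9) × (1/9) ≈ 0.000249408
cancel: (79/88) × (59/79) × (47/79) × (69/79) × (8/79) ≈ 0.0352797
P(play | x) = 0.000249408 / 0.035529108 ≈ 0.007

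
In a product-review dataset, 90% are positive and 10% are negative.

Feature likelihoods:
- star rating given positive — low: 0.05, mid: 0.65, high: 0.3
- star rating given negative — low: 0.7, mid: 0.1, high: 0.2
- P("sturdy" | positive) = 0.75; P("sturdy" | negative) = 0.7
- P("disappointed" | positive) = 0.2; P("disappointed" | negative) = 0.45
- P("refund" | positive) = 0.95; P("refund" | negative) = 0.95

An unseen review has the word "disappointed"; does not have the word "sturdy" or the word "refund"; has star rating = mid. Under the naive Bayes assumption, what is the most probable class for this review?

positive: 0.9 × 0.65 × (1−0.75) × 0.2 × (1−0.95) = 0.0014625
negative: 0.1 × 0.1 × (1−0.7) × 0.45 × (1−0.95) = 0.0000675
Highest score → positive.

positive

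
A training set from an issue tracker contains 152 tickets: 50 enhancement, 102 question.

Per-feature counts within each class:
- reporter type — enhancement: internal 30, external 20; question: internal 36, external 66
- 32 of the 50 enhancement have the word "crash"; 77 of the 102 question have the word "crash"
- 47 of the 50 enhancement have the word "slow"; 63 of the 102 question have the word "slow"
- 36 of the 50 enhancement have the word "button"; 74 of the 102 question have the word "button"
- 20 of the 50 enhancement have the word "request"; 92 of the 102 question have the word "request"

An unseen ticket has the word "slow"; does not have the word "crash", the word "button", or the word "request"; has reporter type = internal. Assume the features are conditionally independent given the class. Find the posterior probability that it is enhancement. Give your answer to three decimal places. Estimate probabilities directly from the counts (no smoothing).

enhancement: (50/152) × (30/50) × (18/50) × (47/50) × (14/50) × (30/50) ≈ 0.0112206
question: (102/152) × (36/102) × (25/102) × (63/102) × (28/102) × (10/102) ≈ 0.000964932
P(enhancement | x) = 0.0112206 / 0.012185532 ≈ 0.921

0.921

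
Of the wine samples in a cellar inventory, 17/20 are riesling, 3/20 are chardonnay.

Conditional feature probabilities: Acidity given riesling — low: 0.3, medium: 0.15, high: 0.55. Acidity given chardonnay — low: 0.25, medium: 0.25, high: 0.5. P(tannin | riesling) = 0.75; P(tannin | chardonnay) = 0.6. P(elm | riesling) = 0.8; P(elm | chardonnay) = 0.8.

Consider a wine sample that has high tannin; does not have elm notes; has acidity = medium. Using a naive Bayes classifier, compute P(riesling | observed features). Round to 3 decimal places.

riesling: 0.85 × 0.15 × 0.75 × (1−0.8) = 0.019125
chardonnay: 0.15 × 0.25 × 0.6 × (1−0.8) = 0.0045
P(riesling | x) = 0.019125 / 0.023625 ≈ 0.810

0.810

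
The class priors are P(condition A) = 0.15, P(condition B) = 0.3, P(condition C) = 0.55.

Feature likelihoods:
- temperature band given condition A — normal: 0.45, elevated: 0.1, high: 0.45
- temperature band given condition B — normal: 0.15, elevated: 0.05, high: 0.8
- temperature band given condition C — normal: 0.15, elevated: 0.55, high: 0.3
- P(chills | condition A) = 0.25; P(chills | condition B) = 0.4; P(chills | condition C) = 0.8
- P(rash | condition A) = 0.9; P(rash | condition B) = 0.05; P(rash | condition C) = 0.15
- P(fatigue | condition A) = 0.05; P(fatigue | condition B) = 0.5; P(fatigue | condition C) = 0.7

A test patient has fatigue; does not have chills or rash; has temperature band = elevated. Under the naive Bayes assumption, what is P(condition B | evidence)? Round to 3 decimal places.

0.106

condition A: 0.15 × 0.1 × (1−0.25) × (1−0.9) × 0.05 = 0.00005625
condition B: 0.3 × 0.05 × (1−0.4) × (1−0.05) × 0.5 = 0.004275
condition C: 0.55 × 0.55 × (1−0.8) × (1−0.15) × 0.7 = 0.0359975
P(condition B | x) = 0.004275 / 0.04032875 ≈ 0.106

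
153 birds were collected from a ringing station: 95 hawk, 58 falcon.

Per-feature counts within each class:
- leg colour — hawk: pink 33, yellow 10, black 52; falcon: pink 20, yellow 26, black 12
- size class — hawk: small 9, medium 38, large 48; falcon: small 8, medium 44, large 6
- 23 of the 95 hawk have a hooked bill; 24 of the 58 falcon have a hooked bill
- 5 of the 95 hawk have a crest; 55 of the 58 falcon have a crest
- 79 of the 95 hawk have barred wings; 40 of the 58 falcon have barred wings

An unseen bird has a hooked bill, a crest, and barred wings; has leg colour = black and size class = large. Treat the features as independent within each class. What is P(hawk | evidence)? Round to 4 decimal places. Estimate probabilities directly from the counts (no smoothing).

hawk: (95/153) × (52/95) × (48/95) × (23/95) × (5/95) × (79/95) ≈ 0.00181963
falcon: (58/153) × (12/58) × (6/58) × (24/58) × (55/58) × (40/58) ≈ 0.00219565
P(hawk | x) = 0.00181963 / 0.00401528 ≈ 0.4532

0.4532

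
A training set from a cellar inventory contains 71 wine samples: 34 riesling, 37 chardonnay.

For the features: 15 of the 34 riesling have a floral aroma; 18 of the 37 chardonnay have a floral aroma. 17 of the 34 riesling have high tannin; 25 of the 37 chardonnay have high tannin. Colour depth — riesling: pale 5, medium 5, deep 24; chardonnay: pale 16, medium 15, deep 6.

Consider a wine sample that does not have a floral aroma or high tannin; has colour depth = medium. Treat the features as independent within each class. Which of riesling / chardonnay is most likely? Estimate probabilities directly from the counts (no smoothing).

chardonnay

riesling: (34/71) × (19/34) × (17/34) × (5/34) ≈ 0.0196769
chardonnay: (37/71) × (19/37) × (12/37) × (15/37) ≈ 0.0351855
Highest score → chardonnay.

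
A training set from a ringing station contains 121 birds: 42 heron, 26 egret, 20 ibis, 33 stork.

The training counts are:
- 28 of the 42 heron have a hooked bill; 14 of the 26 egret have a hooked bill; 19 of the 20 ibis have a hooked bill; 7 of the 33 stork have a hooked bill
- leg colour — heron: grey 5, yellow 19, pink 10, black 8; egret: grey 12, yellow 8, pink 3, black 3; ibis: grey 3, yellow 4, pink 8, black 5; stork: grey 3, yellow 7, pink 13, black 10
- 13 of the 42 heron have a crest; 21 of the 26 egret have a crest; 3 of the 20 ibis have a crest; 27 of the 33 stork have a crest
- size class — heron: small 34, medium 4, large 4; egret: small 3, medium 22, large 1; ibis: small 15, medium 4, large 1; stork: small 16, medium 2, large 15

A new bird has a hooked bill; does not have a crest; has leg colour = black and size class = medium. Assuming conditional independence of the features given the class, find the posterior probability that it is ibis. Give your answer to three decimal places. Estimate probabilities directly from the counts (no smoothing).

heron: (42/121) × (28/42) × (8/42) × (29/42) × (4/42) ≈ 0.0028985
egret: (26/121) × (14/26) × (3/26) × (5/26) × (22/26) ≈ 0.00217238
ibis: (20/121) × (19/20) × (5/20) × (17/20) × (4/20) ≈ 0.00667355
stork: (33/121) × (7/33) × (10/33) × (6/33) × (2/33) ≈ 0.000193176
P(ibis | x) = 0.00667355 / 0.011937606 ≈ 0.559

0.559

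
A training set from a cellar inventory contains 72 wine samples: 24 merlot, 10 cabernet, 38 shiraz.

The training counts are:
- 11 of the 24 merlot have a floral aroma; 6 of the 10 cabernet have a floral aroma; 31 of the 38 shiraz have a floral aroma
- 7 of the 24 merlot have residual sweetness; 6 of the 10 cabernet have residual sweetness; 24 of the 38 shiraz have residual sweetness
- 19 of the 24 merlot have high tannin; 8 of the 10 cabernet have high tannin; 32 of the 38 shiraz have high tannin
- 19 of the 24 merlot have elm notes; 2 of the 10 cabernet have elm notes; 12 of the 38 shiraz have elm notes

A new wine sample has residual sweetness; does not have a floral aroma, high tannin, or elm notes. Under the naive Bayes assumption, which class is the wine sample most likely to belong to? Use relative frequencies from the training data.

merlot: (24/72) × (13/24) × (7/24) × (5/24) × (5/24) ≈ 0.00228568
cabernet: (10/72) × (4/10) × (6/10) × (2/10) × (8/10) ≈ 0.00533333
shiraz: (38/72) × (7/38) × (24/38) × (6/38) × (26/38) ≈ 0.00663362
Highest score → shiraz.

shiraz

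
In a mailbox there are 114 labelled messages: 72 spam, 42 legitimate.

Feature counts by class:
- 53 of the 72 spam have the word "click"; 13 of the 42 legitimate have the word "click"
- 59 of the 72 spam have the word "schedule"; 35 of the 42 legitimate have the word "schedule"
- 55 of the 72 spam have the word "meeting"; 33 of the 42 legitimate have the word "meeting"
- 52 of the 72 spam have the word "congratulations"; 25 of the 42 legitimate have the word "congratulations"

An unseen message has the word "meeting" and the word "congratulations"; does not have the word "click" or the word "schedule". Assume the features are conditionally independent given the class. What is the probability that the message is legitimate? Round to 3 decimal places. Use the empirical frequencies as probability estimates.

spam: (72/114) × (19/72) × (13/72) × (55/72) × (52/72) ≈ 0.016602
legitimate: (42/114) × (29/42) × (7/42) × (33/42) × (25/42) ≈ 0.0198288
P(legitimate | x) = 0.0198288 / 0.0364308 ≈ 0.544

0.544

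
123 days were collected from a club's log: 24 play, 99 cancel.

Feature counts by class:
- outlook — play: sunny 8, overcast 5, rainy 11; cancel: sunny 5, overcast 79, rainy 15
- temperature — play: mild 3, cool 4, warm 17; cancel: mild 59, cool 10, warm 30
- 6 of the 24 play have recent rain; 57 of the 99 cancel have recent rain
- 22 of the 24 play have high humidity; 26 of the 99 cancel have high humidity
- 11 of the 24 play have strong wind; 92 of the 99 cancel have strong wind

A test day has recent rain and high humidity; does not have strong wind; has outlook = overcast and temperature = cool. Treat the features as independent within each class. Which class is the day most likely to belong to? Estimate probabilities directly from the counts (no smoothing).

play

play: (24/123) × (5/24) × (4/24) × (6/24) × (22/24) × (13/24) ≈ 0.000841002
cancel: (99/123) × (79/99) × (10/99) × (57/99) × (26/99) × (7/99) ≈ 0.000693629
Highest score → play.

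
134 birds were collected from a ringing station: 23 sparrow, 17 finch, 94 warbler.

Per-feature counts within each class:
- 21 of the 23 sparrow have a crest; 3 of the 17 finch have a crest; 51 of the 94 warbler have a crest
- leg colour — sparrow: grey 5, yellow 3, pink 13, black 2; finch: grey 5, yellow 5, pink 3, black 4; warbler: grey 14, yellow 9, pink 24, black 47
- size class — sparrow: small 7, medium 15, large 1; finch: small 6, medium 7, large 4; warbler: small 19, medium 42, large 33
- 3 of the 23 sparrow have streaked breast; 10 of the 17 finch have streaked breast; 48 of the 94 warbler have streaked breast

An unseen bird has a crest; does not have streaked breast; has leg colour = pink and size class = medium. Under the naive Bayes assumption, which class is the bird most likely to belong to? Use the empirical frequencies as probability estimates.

sparrow: (23/134) × (21/23) × (13/23) × (15/23) × (20/23) ≈ 0.0502337
finch: (17/134) × (3/17) × (3/17) × (7/17) × (7/17) ≈ 0.000669865
warbler: (94/134) × (51/94) × (24/94) × (42/94) × (46/94) ≈ 0.0212471
Highest score → sparrow.

sparrow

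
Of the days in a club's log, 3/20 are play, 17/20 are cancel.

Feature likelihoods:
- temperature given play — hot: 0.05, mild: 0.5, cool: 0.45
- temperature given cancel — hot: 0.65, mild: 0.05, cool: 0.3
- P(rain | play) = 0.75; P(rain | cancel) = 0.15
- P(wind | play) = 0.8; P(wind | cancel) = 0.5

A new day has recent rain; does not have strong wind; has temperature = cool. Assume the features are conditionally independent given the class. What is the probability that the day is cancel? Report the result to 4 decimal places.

play: 0.15 × 0.45 × 0.75 × (1−0.8) = 0.010125
cancel: 0.85 × 0.3 × 0.15 × (1−0.5) = 0.019125
P(cancel | x) = 0.019125 / 0.02925 ≈ 0.6538

0.6538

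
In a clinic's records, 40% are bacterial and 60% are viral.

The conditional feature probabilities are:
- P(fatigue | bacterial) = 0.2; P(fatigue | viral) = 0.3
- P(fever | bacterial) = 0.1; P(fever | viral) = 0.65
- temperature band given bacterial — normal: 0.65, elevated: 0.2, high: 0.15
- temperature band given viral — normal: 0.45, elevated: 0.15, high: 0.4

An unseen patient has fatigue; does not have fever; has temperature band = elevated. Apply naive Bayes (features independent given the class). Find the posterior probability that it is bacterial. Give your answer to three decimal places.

bacterial: 0.4 × 0.2 × (1−0.1) × 0.2 = 0.0144
viral: 0.6 × 0.3 × (1−0.65) × 0.15 = 0.00945
P(bacterial | x) = 0.0144 / 0.02385 ≈ 0.604

0.604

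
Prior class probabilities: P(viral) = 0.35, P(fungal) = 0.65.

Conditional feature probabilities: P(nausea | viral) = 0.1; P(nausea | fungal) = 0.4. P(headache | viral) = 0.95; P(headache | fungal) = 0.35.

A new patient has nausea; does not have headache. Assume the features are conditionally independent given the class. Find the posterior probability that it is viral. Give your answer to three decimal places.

0.010

viral: 0.35 × 0.1 × (1−0.95) = 0.00175
fungal: 0.65 × 0.4 × (1−0.35) = 0.169
P(viral | x) = 0.00175 / 0.17075 ≈ 0.010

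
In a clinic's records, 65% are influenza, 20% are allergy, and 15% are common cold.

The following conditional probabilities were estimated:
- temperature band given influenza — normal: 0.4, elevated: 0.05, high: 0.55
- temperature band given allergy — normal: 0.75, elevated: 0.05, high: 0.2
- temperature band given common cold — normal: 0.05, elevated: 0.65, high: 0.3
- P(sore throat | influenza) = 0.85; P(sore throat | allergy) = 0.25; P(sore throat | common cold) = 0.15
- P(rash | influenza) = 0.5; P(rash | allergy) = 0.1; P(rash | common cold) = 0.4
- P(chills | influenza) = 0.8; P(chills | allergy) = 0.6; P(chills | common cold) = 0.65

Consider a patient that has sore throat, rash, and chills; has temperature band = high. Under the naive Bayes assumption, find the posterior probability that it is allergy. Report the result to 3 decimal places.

influenza: 0.65 × 0.55 × 0.85 × 0.5 × 0.8 = 0.12155
allergy: 0.2 × 0.2 × 0.25 × 0.1 × 0.6 = 0.0006
common cold: 0.15 × 0.3 × 0.15 × 0.4 × 0.65 = 0.001755
P(allergy | x) = 0.0006 / 0.123905 ≈ 0.005

0.005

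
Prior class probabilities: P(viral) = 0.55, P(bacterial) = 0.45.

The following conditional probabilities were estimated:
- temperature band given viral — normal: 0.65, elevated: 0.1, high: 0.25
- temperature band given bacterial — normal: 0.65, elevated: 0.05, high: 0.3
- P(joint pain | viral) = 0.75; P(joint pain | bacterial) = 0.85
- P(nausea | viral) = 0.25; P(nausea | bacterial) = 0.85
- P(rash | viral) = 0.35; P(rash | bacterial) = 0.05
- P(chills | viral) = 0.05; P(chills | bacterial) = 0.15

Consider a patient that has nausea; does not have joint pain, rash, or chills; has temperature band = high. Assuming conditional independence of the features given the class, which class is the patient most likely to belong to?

bacterial

viral: 0.55 × 0.25 × (1−0.75) × 0.25 × (1−0.35) × (1−0.05) = 0.005306640625
bacterial: 0.45 × 0.3 × (1−0.85) × 0.85 × (1−0.05) × (1−0.15) = 0.01389909375
Highest score → bacterial.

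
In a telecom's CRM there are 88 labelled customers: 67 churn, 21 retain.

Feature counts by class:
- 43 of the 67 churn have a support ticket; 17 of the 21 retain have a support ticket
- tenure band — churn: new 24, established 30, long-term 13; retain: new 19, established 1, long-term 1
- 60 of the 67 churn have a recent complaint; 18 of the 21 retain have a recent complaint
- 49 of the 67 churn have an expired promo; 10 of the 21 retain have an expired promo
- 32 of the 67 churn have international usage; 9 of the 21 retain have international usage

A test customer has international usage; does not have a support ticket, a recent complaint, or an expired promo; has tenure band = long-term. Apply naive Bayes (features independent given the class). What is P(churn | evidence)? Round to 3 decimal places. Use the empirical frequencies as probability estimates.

churn: (67/88) × (24/67) × (13/67) × (7/67) × (18/67) × (32/67) ≈ 0.000709403
retain: (21/88) × (4/21) × (1/21) × (3/21) × (11/21) × (9/21) ≈ 0.0000694155
P(churn | x) = 0.000709403 / 0.0007788185 ≈ 0.911

0.911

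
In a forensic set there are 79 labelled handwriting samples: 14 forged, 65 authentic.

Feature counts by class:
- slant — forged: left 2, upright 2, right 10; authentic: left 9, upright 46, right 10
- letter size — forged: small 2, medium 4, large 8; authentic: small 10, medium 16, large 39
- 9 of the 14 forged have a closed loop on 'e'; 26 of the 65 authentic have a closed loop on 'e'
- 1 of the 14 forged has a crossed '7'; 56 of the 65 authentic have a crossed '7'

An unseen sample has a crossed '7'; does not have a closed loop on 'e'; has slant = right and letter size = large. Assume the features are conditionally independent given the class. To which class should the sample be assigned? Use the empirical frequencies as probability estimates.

authentic

forged: (14/79) × (10/14) × (8/14) × (5/14) × (1/14) ≈ 0.00184522
authentic: (65/79) × (10/65) × (39/65) × (39/65) × (56/65) ≈ 0.03926
Highest score → authentic.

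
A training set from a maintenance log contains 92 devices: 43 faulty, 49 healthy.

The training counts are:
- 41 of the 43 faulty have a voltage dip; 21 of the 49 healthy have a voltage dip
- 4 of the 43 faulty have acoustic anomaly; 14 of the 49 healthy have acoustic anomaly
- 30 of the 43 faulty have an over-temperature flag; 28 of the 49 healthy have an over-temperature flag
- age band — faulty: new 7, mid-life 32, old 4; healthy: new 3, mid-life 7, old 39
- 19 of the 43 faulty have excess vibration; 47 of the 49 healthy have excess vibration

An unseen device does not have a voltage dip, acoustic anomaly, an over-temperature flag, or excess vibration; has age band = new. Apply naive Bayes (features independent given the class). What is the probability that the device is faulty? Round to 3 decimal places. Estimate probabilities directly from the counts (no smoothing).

0.699

faulty: (43/92) × (2/43) × (39/43) × (13/43) × (7/43) × (24/43) ≈ 0.000541609
healthy: (49/92) × (28/49) × (35/49) × (21/49) × (3/49) × (2/49) ≈ 0.000232822
P(faulty | x) = 0.000541609 / 0.000774431 ≈ 0.699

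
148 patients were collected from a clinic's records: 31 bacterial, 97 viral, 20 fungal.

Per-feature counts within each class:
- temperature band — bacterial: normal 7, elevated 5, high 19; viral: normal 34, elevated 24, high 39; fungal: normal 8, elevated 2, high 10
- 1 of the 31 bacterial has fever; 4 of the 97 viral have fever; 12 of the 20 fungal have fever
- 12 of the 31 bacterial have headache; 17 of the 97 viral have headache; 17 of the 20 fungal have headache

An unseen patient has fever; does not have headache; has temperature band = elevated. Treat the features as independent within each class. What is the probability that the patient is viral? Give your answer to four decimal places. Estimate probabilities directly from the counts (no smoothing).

0.7454

bacterial: (31/148) × (5/31) × (1/31) × (19/31) ≈ 0.000667942
viral: (97/148) × (24/97) × (4/97) × (80/97) ≈ 0.00551513
fungal: (20/148) × (2/20) × (12/20) × (3/20) ≈ 0.00121622
P(viral | x) = 0.00551513 / 0.007399292 ≈ 0.7454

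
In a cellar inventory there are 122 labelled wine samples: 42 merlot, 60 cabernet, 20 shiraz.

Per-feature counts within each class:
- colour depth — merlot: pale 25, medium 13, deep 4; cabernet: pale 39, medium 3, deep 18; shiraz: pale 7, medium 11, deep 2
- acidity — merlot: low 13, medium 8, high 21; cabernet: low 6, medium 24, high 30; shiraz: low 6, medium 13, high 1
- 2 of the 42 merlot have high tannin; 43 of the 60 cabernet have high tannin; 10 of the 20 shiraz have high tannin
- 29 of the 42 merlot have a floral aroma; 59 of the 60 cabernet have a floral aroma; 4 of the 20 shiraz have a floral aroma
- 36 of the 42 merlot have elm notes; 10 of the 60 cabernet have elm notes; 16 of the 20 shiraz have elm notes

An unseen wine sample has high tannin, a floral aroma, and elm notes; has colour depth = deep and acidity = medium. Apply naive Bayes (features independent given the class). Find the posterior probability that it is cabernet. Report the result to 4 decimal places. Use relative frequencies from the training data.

merlot: (42/122) × (4/42) × (8/42) × (2/42) × (29/42) × (36/42) ≈ 0.000176004
cabernet: (60/122) × (18/60) × (24/60) × (43/60) × (59/60) × (10/60) ≈ 0.00693169
shiraz: (20/122) × (2/20) × (13/20) × (10/20) × (4/20) × (16/20) ≈ 0.000852459
P(cabernet | x) = 0.00693169 / 0.007960153 ≈ 0.8708

0.8708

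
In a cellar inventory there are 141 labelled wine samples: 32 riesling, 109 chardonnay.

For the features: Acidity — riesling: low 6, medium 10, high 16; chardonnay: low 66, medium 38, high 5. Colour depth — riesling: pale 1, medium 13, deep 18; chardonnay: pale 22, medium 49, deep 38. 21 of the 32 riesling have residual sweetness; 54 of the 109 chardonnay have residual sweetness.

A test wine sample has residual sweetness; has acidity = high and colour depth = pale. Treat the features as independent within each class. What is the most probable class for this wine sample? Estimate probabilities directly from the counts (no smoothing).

riesling: (32/141) × (16/32) × (1/32) × (21/32) ≈ 0.00232713
chardonnay: (109/141) × (5/109) × (22/109) × (54/109) ≈ 0.0035458
Highest score → chardonnay.

chardonnay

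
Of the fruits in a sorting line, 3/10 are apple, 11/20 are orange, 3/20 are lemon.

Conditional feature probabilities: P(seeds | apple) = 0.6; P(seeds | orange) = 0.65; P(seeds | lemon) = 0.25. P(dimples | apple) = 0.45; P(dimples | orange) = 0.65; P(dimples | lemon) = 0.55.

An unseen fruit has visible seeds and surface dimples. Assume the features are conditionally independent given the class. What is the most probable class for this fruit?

apple: 0.3 × 0.6 × 0.45 = 0.081
orange: 0.55 × 0.65 × 0.65 = 0.232375
lemon: 0.15 × 0.25 × 0.55 = 0.020625
Highest score → orange.

orange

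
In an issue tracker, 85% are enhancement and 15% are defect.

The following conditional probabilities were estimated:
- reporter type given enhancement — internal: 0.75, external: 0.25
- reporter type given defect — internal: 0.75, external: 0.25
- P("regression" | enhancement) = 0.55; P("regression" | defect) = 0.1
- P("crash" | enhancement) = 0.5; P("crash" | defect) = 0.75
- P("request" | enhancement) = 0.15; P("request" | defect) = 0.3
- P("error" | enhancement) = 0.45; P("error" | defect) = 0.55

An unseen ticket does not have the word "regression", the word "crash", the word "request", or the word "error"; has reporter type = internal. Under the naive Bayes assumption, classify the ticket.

enhancement: 0.85 × 0.75 × (1−0.55) × (1−0.5) × (1−0.15) × (1−0.45) = 0.06705703125
defect: 0.15 × 0.75 × (1−0.1) × (1−0.75) × (1−0.3) × (1−0.55) = 0.0079734375
Highest score → enhancement.

enhancement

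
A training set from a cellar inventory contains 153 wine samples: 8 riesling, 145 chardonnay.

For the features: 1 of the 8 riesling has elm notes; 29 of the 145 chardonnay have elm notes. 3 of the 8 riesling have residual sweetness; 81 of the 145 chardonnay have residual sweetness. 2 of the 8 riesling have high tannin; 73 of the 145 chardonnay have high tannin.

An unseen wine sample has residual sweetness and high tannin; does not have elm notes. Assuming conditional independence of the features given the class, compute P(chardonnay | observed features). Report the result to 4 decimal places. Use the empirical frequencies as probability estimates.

0.9803

riesling: (8/153) × (7/8) × (3/8) × (2/8) ≈ 0.00428922
chardonnay: (145/153) × (116/145) × (81/145) × (73/145) ≈ 0.213225
P(chardonnay | x) = 0.213225 / 0.21751422 ≈ 0.9803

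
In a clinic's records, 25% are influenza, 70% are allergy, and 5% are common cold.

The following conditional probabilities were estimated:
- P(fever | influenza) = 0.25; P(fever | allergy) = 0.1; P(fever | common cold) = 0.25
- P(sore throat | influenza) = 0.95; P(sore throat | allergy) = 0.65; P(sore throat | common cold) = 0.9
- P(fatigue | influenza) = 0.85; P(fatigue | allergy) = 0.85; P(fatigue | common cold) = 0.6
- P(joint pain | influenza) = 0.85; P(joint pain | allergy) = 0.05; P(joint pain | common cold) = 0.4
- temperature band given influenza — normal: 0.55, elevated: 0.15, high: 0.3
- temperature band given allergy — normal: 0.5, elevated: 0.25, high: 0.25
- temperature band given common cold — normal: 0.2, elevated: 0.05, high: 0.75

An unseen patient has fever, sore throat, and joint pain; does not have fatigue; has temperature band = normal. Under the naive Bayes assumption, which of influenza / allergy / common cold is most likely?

influenza: 0.25 × 0.25 × 0.95 × (1−0.85) × 0.85 × 0.55 = 0.004163671875
allergy: 0.7 × 0.1 × 0.65 × (1−0.85) × 0.05 × 0.5 = 0.000170625
common cold: 0.05 × 0.25 × 0.9 × (1−0.6) × 0.4 × 0.2 = 0.00036
Highest score → influenza.

influenza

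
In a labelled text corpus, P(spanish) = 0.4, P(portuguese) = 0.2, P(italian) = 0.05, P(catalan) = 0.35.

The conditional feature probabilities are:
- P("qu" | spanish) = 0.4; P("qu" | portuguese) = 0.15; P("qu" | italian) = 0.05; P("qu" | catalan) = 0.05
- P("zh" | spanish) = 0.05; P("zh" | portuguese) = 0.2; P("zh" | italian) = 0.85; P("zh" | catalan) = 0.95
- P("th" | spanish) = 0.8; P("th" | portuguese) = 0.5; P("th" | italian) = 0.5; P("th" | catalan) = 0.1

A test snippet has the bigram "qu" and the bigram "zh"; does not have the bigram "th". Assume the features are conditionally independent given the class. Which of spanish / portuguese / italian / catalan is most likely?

spanish: 0.4 × 0.4 × 0.05 × (1−0.8) = 0.0016
portuguese: 0.2 × 0.15 × 0.2 × (1−0.5) = 0.003
italian: 0.05 × 0.05 × 0.85 × (1−0.5) = 0.0010625
catalan: 0.35 × 0.05 × 0.95 × (1−0.1) = 0.0149625
Highest score → catalan.

catalan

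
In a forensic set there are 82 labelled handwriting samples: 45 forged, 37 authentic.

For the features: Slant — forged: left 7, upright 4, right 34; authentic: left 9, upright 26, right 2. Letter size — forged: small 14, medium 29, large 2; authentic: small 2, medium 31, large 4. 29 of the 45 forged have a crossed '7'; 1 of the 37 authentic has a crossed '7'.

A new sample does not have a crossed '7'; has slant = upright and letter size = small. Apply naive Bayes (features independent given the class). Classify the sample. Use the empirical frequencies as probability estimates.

authentic

forged: (45/82) × (4/45) × (14/45) × (16/45) ≈ 0.00539597
authentic: (37/82) × (26/37) × (2/37) × (36/37) ≈ 0.0166759
Highest score → authentic.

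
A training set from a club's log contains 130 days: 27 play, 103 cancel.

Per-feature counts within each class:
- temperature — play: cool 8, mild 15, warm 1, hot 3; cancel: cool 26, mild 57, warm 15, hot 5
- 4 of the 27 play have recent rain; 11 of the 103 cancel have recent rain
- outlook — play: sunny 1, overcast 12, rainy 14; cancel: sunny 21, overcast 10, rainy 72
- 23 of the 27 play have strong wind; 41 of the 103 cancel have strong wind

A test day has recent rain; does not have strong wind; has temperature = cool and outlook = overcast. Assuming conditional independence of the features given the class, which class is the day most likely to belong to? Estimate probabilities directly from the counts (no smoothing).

cancel

play: (27/130) × (8/27) × (4/27) × (12/27) × (4/27) ≈ 0.000600284
cancel: (103/130) × (26/103) × (11/103) × (10/103) × (62/103) ≈ 0.00124825
Highest score → cancel.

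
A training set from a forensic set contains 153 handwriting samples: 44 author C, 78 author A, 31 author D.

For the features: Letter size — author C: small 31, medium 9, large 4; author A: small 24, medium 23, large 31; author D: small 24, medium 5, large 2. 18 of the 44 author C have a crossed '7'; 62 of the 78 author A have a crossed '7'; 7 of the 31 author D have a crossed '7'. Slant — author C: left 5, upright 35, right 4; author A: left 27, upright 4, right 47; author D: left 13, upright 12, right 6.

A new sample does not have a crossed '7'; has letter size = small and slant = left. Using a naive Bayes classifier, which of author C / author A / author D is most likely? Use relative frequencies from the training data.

author D

author C: (44/153) × (31/44) × (26/44) × (5/44) ≈ 0.0136053
author A: (78/153) × (24/78) × (16/78) × (27/78) ≈ 0.0111382
author D: (31/153) × (24/31) × (24/31) × (13/31) ≈ 0.0509273
Highest score → author D.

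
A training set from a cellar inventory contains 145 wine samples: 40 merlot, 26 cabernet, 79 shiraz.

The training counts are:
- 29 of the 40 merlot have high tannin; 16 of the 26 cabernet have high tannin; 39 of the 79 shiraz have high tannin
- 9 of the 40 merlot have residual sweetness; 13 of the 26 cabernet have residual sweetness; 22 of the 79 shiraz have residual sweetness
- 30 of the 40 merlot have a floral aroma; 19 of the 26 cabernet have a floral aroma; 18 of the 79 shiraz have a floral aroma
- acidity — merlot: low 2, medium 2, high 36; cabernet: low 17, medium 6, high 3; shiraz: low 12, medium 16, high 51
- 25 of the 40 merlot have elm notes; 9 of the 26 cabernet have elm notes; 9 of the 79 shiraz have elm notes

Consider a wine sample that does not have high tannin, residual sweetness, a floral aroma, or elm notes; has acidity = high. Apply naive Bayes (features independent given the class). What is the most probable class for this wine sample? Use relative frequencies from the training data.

merlot: (40/145) × (11/40) × (31/40) × (10/40) × (36/40) × (15/40) ≈ 0.00496067
cabernet: (26/145) × (10/26) × (13/26) × (7/26) × (3/26) × (17/26) ≈ 0.000700407
shiraz: (79/145) × (40/79) × (57/79) × (61/79) × (51/79) × (70/79) ≈ 0.0879137
Highest score → shiraz.

shiraz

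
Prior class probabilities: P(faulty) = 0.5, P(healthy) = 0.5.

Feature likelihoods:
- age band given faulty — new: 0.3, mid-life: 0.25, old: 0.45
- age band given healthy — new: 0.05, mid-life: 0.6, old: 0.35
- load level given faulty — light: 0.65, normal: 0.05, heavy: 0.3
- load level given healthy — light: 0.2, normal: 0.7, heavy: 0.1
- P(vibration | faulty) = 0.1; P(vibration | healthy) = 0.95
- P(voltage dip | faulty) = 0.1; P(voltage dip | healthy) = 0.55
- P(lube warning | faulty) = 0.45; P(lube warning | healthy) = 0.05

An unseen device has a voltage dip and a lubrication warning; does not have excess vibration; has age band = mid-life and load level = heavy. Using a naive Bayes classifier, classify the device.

faulty: 0.5 × 0.25 × 0.3 × (1−0.1) × 0.1 × 0.45 = 0.00151875
healthy: 0.5 × 0.6 × 0.1 × (1−0.95) × 0.55 × 0.05 = 0.00004125
Highest score → faulty.

faulty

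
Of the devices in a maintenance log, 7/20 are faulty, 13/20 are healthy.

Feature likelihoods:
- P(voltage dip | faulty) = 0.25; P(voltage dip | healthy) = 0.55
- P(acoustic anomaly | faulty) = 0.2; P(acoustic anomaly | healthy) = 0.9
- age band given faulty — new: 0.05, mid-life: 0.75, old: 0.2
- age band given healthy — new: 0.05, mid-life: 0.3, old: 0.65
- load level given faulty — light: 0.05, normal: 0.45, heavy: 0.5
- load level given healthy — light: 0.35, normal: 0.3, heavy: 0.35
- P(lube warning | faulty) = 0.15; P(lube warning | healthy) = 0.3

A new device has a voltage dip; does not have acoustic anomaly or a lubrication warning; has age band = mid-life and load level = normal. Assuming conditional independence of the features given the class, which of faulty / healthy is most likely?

faulty: 0.35 × 0.25 × (1−0.2) × 0.75 × 0.45 × (1−0.15) = 0.02008125
healthy: 0.65 × 0.55 × (1−0.9) × 0.3 × 0.3 × (1−0.3) = 0.00225225
Highest score → faulty.

faulty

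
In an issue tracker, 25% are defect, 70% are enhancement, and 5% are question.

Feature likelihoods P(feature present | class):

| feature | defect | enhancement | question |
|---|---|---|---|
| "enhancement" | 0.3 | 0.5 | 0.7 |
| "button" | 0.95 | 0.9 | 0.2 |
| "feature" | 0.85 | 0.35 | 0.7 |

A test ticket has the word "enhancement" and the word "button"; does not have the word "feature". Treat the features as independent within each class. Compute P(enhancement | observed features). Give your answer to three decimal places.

defect: 0.25 × 0.3 × 0.95 × (1−0.85) = 0.0106875
enhancement: 0.7 × 0.5 × 0.9 × (1−0.35) = 0.20475
question: 0.05 × 0.7 × 0.2 × (1−0.7) = 0.0021
P(enhancement | x) = 0.20475 / 0.2175375 ≈ 0.941

0.941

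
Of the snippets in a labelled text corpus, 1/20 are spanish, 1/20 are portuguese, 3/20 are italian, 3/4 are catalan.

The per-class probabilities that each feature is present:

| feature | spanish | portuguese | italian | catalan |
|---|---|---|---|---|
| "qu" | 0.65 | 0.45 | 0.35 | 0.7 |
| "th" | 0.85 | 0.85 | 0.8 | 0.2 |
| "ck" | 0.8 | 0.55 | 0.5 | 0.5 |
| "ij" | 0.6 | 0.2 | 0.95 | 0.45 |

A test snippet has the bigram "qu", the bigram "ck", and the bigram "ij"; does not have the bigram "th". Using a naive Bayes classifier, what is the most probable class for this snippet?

spanish: 0.05 × 0.65 × (1−0.85) × 0.8 × 0.6 = 0.00234
portuguese: 0.05 × 0.45 × (1−0.85) × 0.55 × 0.2 = 0.00037125
italian: 0.15 × 0.35 × (1−0.8) × 0.5 × 0.95 = 0.0049875
catalan: 0.75 × 0.7 × (1−0.2) × 0.5 × 0.45 = 0.0945
Highest score → catalan.

catalan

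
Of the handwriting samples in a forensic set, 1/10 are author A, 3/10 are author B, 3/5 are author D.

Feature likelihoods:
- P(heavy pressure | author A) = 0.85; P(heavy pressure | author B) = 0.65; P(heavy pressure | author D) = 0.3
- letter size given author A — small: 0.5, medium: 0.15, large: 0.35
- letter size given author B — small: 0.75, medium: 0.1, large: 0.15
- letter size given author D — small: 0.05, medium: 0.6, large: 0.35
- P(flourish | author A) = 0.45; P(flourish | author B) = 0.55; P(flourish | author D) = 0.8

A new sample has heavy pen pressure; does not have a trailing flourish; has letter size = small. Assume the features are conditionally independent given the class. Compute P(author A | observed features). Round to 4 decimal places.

0.2569

author A: 0.1 × 0.85 × 0.5 × (1−0.45) = 0.023375
author B: 0.3 × 0.65 × 0.75 × (1−0.55) = 0.0658125
author D: 0.6 × 0.3 × 0.05 × (1−0.8) = 0.0018
P(author A | x) = 0.023375 / 0.0909875 ≈ 0.2569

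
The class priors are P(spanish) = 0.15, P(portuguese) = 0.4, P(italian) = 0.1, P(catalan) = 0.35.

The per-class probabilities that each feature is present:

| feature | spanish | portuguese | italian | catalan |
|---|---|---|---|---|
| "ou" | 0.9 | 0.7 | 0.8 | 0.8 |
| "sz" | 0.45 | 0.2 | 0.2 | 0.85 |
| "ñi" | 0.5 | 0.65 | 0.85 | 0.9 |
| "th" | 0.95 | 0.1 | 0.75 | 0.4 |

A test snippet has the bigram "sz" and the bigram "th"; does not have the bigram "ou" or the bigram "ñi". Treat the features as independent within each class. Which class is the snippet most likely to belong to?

spanish: 0.15 × (1−0.9) × 0.45 × (1−0.5) × 0.95 = 0.00320625
portuguese: 0.4 × (1−0.7) × 0.2 × (1−0.65) × 0.1 = 0.00084
italian: 0.1 × (1−0.8) × 0.2 × (1−0.85) × 0.75 = 0.00045
catalan: 0.35 × (1−0.8) × 0.85 × (1−0.9) × 0.4 = 0.00238
Highest score → spanish.

spanish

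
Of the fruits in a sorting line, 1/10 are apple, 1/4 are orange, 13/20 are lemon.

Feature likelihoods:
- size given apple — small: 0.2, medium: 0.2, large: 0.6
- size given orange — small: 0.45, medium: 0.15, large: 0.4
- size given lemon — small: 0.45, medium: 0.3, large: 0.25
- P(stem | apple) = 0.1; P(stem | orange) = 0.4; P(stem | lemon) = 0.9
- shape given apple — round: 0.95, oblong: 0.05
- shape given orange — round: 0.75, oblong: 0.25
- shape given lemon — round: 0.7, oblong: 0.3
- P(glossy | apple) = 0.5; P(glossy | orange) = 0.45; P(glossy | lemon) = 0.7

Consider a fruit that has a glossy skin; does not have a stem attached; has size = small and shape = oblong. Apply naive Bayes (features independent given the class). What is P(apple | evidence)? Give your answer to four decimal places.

apple: 0.1 × 0.2 × (1−0.1) × 0.05 × 0.5 = 0.00045
orange: 0.25 × 0.45 × (1−0.4) × 0.25 × 0.45 = 0.00759375
lemon: 0.65 × 0.45 × (1−0.9) × 0.3 × 0.7 = 0.0061425
P(apple | x) = 0.00045 / 0.01418625 ≈ 0.0317

0.0317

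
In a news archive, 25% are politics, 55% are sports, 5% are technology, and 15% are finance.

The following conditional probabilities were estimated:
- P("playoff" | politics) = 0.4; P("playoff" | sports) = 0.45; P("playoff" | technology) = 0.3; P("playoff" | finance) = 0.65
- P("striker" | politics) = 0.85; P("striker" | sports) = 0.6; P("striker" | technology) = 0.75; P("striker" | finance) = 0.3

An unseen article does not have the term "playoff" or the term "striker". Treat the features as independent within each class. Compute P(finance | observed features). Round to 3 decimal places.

0.194

politics: 0.25 × (1−0.4) × (1−0.85) = 0.0225
sports: 0.55 × (1−0.45) × (1−0.6) = 0.121
technology: 0.05 × (1−0.3) × (1−0.75) = 0.00875
finance: 0.15 × (1−0.65) × (1−0.3) = 0.03675
P(finance | x) = 0.03675 / 0.189 ≈ 0.194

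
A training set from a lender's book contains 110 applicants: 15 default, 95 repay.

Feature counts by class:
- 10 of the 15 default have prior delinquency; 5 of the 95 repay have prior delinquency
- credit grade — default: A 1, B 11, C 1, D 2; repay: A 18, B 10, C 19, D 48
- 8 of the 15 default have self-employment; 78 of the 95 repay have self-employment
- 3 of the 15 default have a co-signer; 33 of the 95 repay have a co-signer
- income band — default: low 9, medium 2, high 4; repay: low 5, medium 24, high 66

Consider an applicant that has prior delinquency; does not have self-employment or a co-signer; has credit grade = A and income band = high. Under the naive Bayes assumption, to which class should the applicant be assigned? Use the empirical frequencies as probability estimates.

repay

default: (15/110) × (10/15) × (1/15) × (7/15) × (12/15) × (4/15) ≈ 0.000603367
repay: (95/110) × (5/95) × (18/95) × (17/95) × (62/95) × (66/95) ≈ 0.000698779
Highest score → repay.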